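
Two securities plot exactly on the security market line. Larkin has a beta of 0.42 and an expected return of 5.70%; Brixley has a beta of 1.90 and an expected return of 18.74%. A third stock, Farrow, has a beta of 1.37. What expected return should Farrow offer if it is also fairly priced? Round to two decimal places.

14.07%

MRP (SML slope) = (18.74% − 5.70%) / (1.90 − 0.42) = 13.04% / 1.48 = 8.8108%
R_f (intercept) = 5.70% − 0.42 × 8.8108% = 1.9995%
E(R_Farrow) = R_f + β × MRP = 1.9995% + 1.37 × 8.8108% = 14.07%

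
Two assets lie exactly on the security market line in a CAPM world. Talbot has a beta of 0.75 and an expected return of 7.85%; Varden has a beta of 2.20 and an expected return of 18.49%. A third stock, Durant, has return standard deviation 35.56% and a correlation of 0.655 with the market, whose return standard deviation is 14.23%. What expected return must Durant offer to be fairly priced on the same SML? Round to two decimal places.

14.36%

MRP = (18.49% − 7.85%) / (2.20 − 0.75) = 7.3379%
R_f = 7.85% − 0.75 × 7.3379% = 2.3466%
β_Durant = ρ·σ_i/σ_m = 0.655 × 35.56 / 14.23 = 1.6368
E(R_Durant) = R_f + β × MRP = 2.3466% + 1.6368 × 7.3379% = 14.36%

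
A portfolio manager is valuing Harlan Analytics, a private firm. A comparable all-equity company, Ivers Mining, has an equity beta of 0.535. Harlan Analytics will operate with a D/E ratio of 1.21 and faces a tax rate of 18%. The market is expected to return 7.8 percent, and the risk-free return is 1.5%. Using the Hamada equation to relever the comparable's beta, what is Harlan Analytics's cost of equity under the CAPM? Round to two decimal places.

β_L = β_U × [1 + (1 − t)(D/E)] = 0.535 × [1 + (1 − 0.18) × 1.21]
    = 0.535 × [1 + 0.82 × 1.21] = 0.535 × 1.9922 = 1.0658
MRP = 7.8% − 1.5% = 6.30%
E(R) = R_f + β_L × MRP = 1.5% + 1.0658 × 6.3% = 8.21%

8.21%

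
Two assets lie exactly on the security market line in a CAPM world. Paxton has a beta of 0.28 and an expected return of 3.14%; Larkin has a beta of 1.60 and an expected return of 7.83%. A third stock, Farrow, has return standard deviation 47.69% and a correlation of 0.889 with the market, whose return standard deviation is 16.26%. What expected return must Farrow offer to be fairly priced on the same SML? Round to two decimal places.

11.41%

MRP = (7.83% − 3.14%) / (1.60 − 0.28) = 3.5530%
R_f = 3.14% − 0.28 × 3.5530% = 2.1452%
β_Farrow = ρ·σ_i/σ_m = 0.889 × 47.69 / 16.26 = 2.6074
E(R_Farrow) = R_f + β × MRP = 2.1452% + 2.6074 × 3.5530% = 11.41%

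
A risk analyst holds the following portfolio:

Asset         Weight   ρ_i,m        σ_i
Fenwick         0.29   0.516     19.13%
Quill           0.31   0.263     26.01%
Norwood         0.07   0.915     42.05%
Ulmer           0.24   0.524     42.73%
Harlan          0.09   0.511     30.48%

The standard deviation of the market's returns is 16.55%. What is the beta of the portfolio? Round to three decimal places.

β_Fenwick = 0.516 × 19.13% / 16.55% = 0.5964
β_Quill = 0.263 × 26.01% / 16.55% = 0.4133
β_Norwood = 0.915 × 42.05% / 16.55% = 2.3248
β_Ulmer = 0.524 × 42.73% / 16.55% = 1.3529
β_Harlan = 0.511 × 30.48% / 16.55% = 0.9411
β_P = Σ w_i β_i = 0.29×0.5964 + 0.31×0.4133 + 0.07×2.3248 + 0.24×1.3529 + 0.09×0.9411 = 0.8732

0.873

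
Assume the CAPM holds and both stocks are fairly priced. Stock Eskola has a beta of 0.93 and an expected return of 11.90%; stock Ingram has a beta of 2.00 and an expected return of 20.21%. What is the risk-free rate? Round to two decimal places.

Both satisfy E(R) = R_f + β·MRP, so the slope of the SML is
MRP = (20.21% − 11.90%) / (2.00 − 0.93) = 8.31% / 1.07 = 7.7664%
R_f = E(R_Eskola) − β_Eskola·MRP = 11.90% − 0.93 × 7.7664% = 4.6772%

4.68%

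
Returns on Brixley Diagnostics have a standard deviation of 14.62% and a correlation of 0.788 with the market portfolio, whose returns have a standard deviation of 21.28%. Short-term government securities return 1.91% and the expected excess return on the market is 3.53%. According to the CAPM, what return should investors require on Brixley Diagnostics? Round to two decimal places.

3.82%

β = ρ × σ_i / σ_m = 0.788 × 14.62% / 21.28% = 0.5414
E(R) = 1.91% + 0.5414 × 3.53% = 3.82%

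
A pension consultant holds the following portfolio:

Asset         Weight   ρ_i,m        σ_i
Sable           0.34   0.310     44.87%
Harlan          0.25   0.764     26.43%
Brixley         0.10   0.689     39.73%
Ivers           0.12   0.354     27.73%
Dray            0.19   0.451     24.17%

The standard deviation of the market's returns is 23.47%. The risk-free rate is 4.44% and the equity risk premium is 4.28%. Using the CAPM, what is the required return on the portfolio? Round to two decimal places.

β_Sable = 0.310 × 44.87% / 23.47% = 0.5927
β_Harlan = 0.764 × 26.43% / 23.47% = 0.8604
β_Brixley = 0.689 × 39.73% / 23.47% = 1.1663
β_Ivers = 0.354 × 27.73% / 23.47% = 0.4183
β_Dray = 0.451 × 24.17% / 23.47% = 0.4645
β_P = Σ w_i β_i = 0.34×0.5927 + 0.25×0.8604 + 0.10×1.1663 + 0.12×0.4183 + 0.19×0.4645 = 0.6717
E(R_P) = R_f + β_P × MRP = 4.44% + 0.6717 × 4.28% = 7.31%

7.31%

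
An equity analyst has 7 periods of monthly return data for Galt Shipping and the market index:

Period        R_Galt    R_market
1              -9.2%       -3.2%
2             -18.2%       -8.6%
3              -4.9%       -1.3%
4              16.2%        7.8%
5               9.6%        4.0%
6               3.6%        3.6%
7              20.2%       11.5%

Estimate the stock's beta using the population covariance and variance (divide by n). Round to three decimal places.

2.024

Mean R_i = (-9.2 − 18.2 − 4.9 + 16.2 + 9.6 + 3.6 + 20.2) / 7 = 2.4714%
Mean R_m = (-3.2 − 8.6 − 1.3 + 7.8 + 4.0 + 3.6 + 11.5) / 7 = 1.9714%
Σ(R_i − R̄_i)(R_m − R̄_m) = 568.2443  ⇒  Cov = 568.2443 / 7 = 81.1778
Σ(R_m − R̄_m)² = 280.7343  ⇒  Var(R_m) = 280.7343 / 7 = 40.1049
β = Cov / Var(R_m) = 81.1778 / 40.1049 = 2.0241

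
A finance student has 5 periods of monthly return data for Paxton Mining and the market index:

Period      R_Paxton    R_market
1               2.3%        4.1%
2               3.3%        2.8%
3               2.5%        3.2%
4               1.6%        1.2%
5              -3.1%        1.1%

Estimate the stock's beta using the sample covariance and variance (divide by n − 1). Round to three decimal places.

1.298

Mean R_i = (2.3 + 3.3 + 2.5 + 1.6 − 3.1) / 5 = 1.3200%
Mean R_m = (4.1 + 2.8 + 3.2 + 1.2 + 1.1) / 5 = 2.4800%
Σ(R_i − R̄_i)(R_m − R̄_m) = 8.8120  ⇒  Cov = 8.8120 / 4 = 2.2030
Σ(R_m − R̄_m)² = 6.7880  ⇒  Var(R_m) = 6.7880 / 4 = 1.6970
β = Cov / Var(R_m) = 2.2030 / 1.6970 = 1.2982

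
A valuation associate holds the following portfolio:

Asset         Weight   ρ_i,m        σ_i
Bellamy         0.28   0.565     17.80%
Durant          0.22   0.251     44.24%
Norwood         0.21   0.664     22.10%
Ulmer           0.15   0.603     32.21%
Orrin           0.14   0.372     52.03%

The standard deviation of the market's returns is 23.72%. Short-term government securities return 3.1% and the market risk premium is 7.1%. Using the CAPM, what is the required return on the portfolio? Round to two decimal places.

β_Bellamy = 0.565 × 17.80% / 23.72% = 0.4240
β_Durant = 0.251 × 44.24% / 23.72% = 0.4681
β_Norwood = 0.664 × 22.10% / 23.72% = 0.6187
β_Ulmer = 0.603 × 32.21% / 23.72% = 0.8188
β_Orrin = 0.372 × 52.03% / 23.72% = 0.8160
β_P = Σ w_i β_i = 0.28×0.4240 + 0.22×0.4681 + 0.21×0.6187 + 0.15×0.8188 + 0.14×0.8160 = 0.5887
E(R_P) = R_f + β_P × MRP = 3.1% + 0.5887 × 7.1% = 7.28%

7.28%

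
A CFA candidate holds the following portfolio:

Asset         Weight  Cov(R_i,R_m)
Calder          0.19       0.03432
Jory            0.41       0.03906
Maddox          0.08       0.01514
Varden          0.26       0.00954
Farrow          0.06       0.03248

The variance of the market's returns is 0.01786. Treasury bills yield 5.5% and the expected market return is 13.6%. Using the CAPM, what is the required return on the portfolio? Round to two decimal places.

β_Calder = 0.03432 / 0.01786 = 1.9216
β_Jory = 0.03906 / 0.01786 = 2.1870
β_Maddox = 0.01514 / 0.01786 = 0.8477
β_Varden = 0.00954 / 0.01786 = 0.5342
β_Farrow = 0.03248 / 0.01786 = 1.8186
β_P = Σ w_i β_i = 0.19×1.9216 + 0.41×2.1870 + 0.08×0.8477 + 0.26×0.5342 + 0.06×1.8186 = 1.5776
MRP = 13.6% − 5.5% = 8.10%
E(R_P) = R_f + β_P × MRP = 5.5% + 1.5776 × 8.1% = 18.28%

18.28%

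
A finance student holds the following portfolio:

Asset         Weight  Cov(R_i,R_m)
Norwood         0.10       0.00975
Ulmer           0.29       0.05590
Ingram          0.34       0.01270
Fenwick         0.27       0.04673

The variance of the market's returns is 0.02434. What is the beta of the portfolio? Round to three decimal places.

β_Norwood = 0.00975 / 0.02434 = 0.4006
β_Ulmer = 0.05590 / 0.02434 = 2.2966
β_Ingram = 0.01270 / 0.02434 = 0.5218
β_Fenwick = 0.04673 / 0.02434 = 1.9199
β_P = Σ w_i β_i = 0.10×0.4006 + 0.29×2.2966 + 0.34×0.5218 + 0.27×1.9199 = 1.4019

1.402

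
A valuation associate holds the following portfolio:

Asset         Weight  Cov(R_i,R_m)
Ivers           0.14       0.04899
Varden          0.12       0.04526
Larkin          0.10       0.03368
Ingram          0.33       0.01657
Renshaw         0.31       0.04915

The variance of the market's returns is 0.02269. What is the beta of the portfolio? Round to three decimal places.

1.603

β_Ivers = 0.04899 / 0.02269 = 2.1591
β_Varden = 0.04526 / 0.02269 = 1.9947
β_Larkin = 0.03368 / 0.02269 = 1.4844
β_Ingram = 0.01657 / 0.02269 = 0.7303
β_Renshaw = 0.04915 / 0.02269 = 2.1662
β_P = Σ w_i β_i = 0.14×2.1591 + 0.12×1.9947 + 0.10×1.4844 + 0.33×0.7303 + 0.31×2.1662 = 1.6026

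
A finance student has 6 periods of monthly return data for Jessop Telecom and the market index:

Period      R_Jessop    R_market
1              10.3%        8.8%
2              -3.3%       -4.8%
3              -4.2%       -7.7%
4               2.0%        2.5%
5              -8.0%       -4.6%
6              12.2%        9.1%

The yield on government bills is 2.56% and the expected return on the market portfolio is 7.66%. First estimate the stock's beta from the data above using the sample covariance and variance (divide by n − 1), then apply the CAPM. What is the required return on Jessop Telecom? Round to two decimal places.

8.01%

Mean R_i = (10.3 − 3.3 − 4.2 + 2.0 − 8.0 + 12.2) / 6 = 1.5000%
Mean R_m = (8.8 − 4.8 − 7.7 + 2.5 − 4.6 + 9.1) / 6 = 0.5500%
Σ(R_i − R̄_i)(R_m − R̄_m) = 286.6900  ⇒  Cov = 286.6900 / 5 = 57.3380
Σ(R_m − R̄_m)² = 268.1750  ⇒  Var(R_m) = 268.1750 / 5 = 53.6350
β = Cov / Var(R_m) = 57.3380 / 53.6350 = 1.0690
MRP = 7.66% − 2.56% = 5.10%
E(R) = R_f + β × MRP = 2.56% + 1.0690 × 5.10% = 8.01%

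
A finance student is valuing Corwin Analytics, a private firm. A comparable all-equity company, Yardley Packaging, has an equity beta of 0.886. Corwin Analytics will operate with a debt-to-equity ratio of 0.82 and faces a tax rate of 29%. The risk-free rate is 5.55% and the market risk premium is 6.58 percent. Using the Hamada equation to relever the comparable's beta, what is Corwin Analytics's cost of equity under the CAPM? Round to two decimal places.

β_L = β_U × [1 + (1 − t)(D/E)] = 0.886 × [1 + (1 − 0.29) × 0.82]
    = 0.886 × [1 + 0.71 × 0.82] = 0.886 × 1.5822 = 1.4018
E(R) = R_f + β_L × MRP = 5.55% + 1.4018 × 6.58% = 14.77%

14.77%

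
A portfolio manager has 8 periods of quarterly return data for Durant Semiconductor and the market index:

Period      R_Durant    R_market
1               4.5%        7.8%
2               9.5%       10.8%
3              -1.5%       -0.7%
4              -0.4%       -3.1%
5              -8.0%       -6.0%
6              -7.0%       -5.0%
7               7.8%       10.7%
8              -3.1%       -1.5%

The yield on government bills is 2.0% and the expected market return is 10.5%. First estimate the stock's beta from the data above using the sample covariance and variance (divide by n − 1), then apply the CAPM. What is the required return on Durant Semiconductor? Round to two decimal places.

9.61%

Mean R_i = (4.5 + 9.5 − 1.5 − 0.4 − 8.0 − 7.0 + 7.8 − 3.1) / 8 = 0.2250%
Mean R_m = (7.8 + 10.8 − 0.7 − 3.1 − 6.0 − 5.0 + 10.7 − 1.5) / 8 = 1.6250%
Σ(R_i − R̄_i)(R_m − R̄_m) = 308.1750  ⇒  Cov = 308.1750 / 7 = 44.0250
Σ(R_m − R̄_m)² = 344.1950  ⇒  Var(R_m) = 344.1950 / 7 = 49.1707
β = Cov / Var(R_m) = 44.0250 / 49.1707 = 0.8954
MRP = 10.5% − 2.0% = 8.50%
E(R) = R_f + β × MRP = 2.0% + 0.8954 × 8.5% = 9.61%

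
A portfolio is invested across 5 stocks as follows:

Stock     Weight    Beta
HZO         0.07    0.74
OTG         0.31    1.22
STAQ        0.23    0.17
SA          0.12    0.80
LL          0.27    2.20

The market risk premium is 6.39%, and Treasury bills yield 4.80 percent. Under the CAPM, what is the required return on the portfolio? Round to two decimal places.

12.21%

β_P = Σ w_i β_i = 0.07×0.74 + 0.31×1.22 + 0.23×0.17 + 0.12×0.80 + 0.27×2.20 = 1.1591
E(R_P) = R_f + β_P × MRP = 4.80% + 1.1591 × 6.39% = 12.21%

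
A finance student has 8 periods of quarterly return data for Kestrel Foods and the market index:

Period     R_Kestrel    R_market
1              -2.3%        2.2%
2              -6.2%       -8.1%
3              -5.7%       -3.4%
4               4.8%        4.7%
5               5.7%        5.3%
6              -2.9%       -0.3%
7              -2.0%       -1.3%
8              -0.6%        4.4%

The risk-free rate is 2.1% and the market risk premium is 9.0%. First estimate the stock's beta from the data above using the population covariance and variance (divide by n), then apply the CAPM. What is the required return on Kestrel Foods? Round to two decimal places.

Mean R_i = (-2.3 − 6.2 − 5.7 + 4.8 + 5.7 − 2.9 − 2.0 − 0.6) / 8 = -1.1500%
Mean R_m = (2.2 − 8.1 − 3.4 + 4.7 + 5.3 − 0.3 − 1.3 + 4.4) / 8 = 0.4375%
Σ(R_i − R̄_i)(R_m − R̄_m) = 122.1650  ⇒  Cov = 122.1650 / 8 = 15.2706
Σ(R_m − R̄_m)² = 151.7988  ⇒  Var(R_m) = 151.7988 / 8 = 18.9749
β = Cov / Var(R_m) = 15.2706 / 18.9749 = 0.8048
E(R) = R_f + β × MRP = 2.1% + 0.8048 × 9.0% = 9.34%

9.34%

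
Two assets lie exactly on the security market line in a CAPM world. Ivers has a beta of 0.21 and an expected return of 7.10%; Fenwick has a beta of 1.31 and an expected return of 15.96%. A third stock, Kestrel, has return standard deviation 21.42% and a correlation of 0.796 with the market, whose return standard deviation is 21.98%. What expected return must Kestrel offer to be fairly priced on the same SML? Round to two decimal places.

MRP = (15.96% − 7.10%) / (1.31 − 0.21) = 8.0545%
R_f = 7.10% − 0.21 × 8.0545% = 5.4086%
β_Kestrel = ρ·σ_i/σ_m = 0.796 × 21.42 / 21.98 = 0.7757
E(R_Kestrel) = R_f + β × MRP = 5.4086% + 0.7757 × 8.0545% = 11.66%

11.66%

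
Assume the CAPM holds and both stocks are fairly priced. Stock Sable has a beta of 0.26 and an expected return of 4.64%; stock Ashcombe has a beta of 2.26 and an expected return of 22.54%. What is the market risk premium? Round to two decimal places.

Both satisfy E(R) = R_f + β·MRP, so the slope of the SML is
MRP = (22.54% − 4.64%) / (2.26 − 0.26) = 17.90% / 2.00 = 8.9500%

8.95%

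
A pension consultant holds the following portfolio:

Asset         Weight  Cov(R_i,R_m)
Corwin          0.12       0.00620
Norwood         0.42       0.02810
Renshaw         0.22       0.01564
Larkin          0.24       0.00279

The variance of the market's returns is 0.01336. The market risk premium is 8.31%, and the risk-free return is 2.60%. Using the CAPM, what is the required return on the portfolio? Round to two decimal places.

β_Corwin = 0.00620 / 0.01336 = 0.4641
β_Norwood = 0.02810 / 0.01336 = 2.1033
β_Renshaw = 0.01564 / 0.01336 = 1.1707
β_Larkin = 0.00279 / 0.01336 = 0.2088
β_P = Σ w_i β_i = 0.12×0.4641 + 0.42×2.1033 + 0.22×1.1707 + 0.24×0.2088 = 1.2467
E(R_P) = R_f + β_P × MRP = 2.60% + 1.2467 × 8.31% = 12.96%

12.96%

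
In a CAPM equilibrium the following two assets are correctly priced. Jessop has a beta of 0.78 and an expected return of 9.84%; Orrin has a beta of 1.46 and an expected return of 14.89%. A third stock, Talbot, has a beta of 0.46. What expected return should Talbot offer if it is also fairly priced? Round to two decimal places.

MRP (SML slope) = (14.89% − 9.84%) / (1.46 − 0.78) = 5.05% / 0.68 = 7.4265%
R_f (intercept) = 9.84% − 0.78 × 7.4265% = 4.0473%
E(R_Talbot) = R_f + β × MRP = 4.0473% + 0.46 × 7.4265% = 7.46%

7.46%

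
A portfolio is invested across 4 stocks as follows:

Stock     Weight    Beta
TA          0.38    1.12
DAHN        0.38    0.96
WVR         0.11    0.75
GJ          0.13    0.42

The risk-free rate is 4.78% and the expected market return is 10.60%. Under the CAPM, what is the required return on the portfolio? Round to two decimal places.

β_P = Σ w_i β_i = 0.38×1.12 + 0.38×0.96 + 0.11×0.75 + 0.13×0.42 = 0.9275
MRP = 10.60% − 4.78% = 5.82%
E(R_P) = R_f + β_P × MRP = 4.78% + 0.9275 × 5.82% = 10.18%

10.18%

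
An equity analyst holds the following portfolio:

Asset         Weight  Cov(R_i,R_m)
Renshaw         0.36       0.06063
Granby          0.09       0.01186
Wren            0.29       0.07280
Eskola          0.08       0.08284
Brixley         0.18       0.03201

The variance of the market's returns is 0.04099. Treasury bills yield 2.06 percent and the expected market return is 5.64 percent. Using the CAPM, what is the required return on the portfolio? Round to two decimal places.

β_Renshaw = 0.06063 / 0.04099 = 1.4791
β_Granby = 0.01186 / 0.04099 = 0.2893
β_Wren = 0.07280 / 0.04099 = 1.7760
β_Eskola = 0.08284 / 0.04099 = 2.0210
β_Brixley = 0.03201 / 0.04099 = 0.7809
β_P = Σ w_i β_i = 0.36×1.4791 + 0.09×0.2893 + 0.29×1.7760 + 0.08×2.0210 + 0.18×0.7809 = 1.3758
MRP = 5.64% − 2.06% = 3.58%
E(R_P) = R_f + β_P × MRP = 2.06% + 1.3758 × 3.58% = 6.99%

6.99%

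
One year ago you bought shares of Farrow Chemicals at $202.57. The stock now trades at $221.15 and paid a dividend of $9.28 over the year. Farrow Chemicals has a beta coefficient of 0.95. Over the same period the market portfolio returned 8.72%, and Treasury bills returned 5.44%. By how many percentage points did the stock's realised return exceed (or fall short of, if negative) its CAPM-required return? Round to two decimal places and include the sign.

+5.20%

Realised HPR = (P1 + D1 − P0) / P0 = (221.15 + 9.28 − 202.57) / 202.57 = 27.86 / 202.57 = 13.7533%
MRP = 8.72% − 5.44% = 3.28%
CAPM required = R_f + β·MRP = 5.44% + 0.95 × 3.28% = 8.5560%
α = realised − required = 13.7533% − 8.5560% = +5.20%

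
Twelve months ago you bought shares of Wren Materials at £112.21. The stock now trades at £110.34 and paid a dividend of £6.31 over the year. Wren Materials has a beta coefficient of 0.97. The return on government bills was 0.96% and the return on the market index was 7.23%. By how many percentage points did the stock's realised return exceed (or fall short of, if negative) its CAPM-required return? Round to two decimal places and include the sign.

Realised HPR = (P1 + D1 − P0) / P0 = (110.34 + 6.31 − 112.21) / 112.21 = 4.44 / 112.21 = 3.9569%
MRP = 7.23% − 0.96% = 6.27%
CAPM required = R_f + β·MRP = 0.96% + 0.97 × 6.27% = 7.0419%
α = realised − required = 3.9569% − 7.0419% = -3.09%

-3.09%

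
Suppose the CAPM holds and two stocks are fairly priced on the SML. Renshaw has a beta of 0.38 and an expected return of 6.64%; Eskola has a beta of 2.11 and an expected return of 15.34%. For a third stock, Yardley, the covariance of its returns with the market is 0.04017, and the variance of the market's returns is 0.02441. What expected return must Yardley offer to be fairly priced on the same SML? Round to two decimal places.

MRP = (15.34% − 6.64%) / (2.11 − 0.38) = 5.0289%
R_f = 6.64% − 0.38 × 5.0289% = 4.7290%
β_Yardley = Cov / Var(R_m) = 0.04017 / 0.02441 = 1.6456
E(R_Yardley) = R_f + β × MRP = 4.7290% + 1.6456 × 5.0289% = 13.00%

13.00%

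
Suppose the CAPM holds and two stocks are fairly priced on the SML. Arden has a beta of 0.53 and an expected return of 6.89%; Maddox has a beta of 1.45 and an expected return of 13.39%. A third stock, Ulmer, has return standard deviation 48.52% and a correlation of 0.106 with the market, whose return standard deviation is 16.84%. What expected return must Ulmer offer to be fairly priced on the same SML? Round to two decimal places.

5.30%

MRP = (13.39% − 6.89%) / (1.45 − 0.53) = 7.0652%
R_f = 6.89% − 0.53 × 7.0652% = 3.1454%
β_Ulmer = ρ·σ_i/σ_m = 0.106 × 48.52 / 16.84 = 0.3054
E(R_Ulmer) = R_f + β × MRP = 3.1454% + 0.3054 × 7.0652% = 5.30%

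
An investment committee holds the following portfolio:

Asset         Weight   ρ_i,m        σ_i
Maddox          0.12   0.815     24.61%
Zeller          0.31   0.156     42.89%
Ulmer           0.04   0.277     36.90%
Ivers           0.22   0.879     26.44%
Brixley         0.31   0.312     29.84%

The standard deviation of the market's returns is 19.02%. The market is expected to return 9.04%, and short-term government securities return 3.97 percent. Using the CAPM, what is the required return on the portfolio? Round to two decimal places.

β_Maddox = 0.815 × 24.61% / 19.02% = 1.0545
β_Zeller = 0.156 × 42.89% / 19.02% = 0.3518
β_Ulmer = 0.277 × 36.90% / 19.02% = 0.5374
β_Ivers = 0.879 × 26.44% / 19.02% = 1.2219
β_Brixley = 0.312 × 29.84% / 19.02% = 0.4895
β_P = Σ w_i β_i = 0.12×1.0545 + 0.31×0.3518 + 0.04×0.5374 + 0.22×1.2219 + 0.31×0.4895 = 0.6777
MRP = 9.04% − 3.97% = 5.07%
E(R_P) = R_f + β_P × MRP = 3.97% + 0.6777 × 5.07% = 7.41%

7.41%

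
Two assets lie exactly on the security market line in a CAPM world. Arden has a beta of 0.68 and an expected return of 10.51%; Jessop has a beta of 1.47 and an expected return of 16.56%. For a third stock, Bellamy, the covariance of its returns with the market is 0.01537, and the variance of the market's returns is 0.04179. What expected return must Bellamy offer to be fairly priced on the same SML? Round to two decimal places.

8.12%

MRP = (16.56% − 10.51%) / (1.47 − 0.68) = 7.6582%
R_f = 10.51% − 0.68 × 7.6582% = 5.3024%
β_Bellamy = Cov / Var(R_m) = 0.01537 / 0.04179 = 0.3678
E(R_Bellamy) = R_f + β × MRP = 5.3024% + 0.3678 × 7.6582% = 8.12%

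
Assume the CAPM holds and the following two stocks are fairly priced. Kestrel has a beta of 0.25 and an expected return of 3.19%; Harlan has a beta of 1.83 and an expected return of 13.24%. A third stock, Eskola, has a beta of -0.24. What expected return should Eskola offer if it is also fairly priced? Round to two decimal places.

MRP (SML slope) = (13.24% − 3.19%) / (1.83 − 0.25) = 10.05% / 1.58 = 6.3608%
R_f (intercept) = 3.19% − 0.25 × 6.3608% = 1.5998%
E(R_Eskola) = R_f + β × MRP = 1.5998% + -0.24 × 6.3608% = 0.07%

0.07%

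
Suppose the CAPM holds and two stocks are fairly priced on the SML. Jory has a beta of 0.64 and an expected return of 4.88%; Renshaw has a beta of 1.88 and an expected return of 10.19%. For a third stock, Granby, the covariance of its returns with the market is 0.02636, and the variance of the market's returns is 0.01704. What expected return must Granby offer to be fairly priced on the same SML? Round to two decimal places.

MRP = (10.19% − 4.88%) / (1.88 − 0.64) = 4.2823%
R_f = 4.88% − 0.64 × 4.2823% = 2.1393%
β_Granby = Cov / Var(R_m) = 0.02636 / 0.01704 = 1.5469
E(R_Granby) = R_f + β × MRP = 2.1393% + 1.5469 × 4.2823% = 8.76%

8.76%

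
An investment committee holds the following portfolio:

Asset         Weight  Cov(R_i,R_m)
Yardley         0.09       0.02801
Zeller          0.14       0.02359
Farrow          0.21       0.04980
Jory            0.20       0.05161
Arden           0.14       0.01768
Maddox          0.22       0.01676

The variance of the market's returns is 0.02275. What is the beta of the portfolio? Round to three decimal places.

β_Yardley = 0.02801 / 0.02275 = 1.2312
β_Zeller = 0.02359 / 0.02275 = 1.0369
β_Farrow = 0.04980 / 0.02275 = 2.1890
β_Jory = 0.05161 / 0.02275 = 2.2686
β_Arden = 0.01768 / 0.02275 = 0.7771
β_Maddox = 0.01676 / 0.02275 = 0.7367
β_P = Σ w_i β_i = 0.09×1.2312 + 0.14×1.0369 + 0.21×2.1890 + 0.20×2.2686 + 0.14×0.7771 + 0.22×0.7367 = 1.4403

1.440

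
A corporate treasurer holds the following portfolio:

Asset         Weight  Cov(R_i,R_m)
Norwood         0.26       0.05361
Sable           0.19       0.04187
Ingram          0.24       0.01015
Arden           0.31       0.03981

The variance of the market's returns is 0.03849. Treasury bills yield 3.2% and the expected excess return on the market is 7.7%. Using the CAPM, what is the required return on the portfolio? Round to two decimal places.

β_Norwood = 0.05361 / 0.03849 = 1.3928
β_Sable = 0.04187 / 0.03849 = 1.0878
β_Ingram = 0.01015 / 0.03849 = 0.2637
β_Arden = 0.03981 / 0.03849 = 1.0343
β_P = Σ w_i β_i = 0.26×1.3928 + 0.19×1.0878 + 0.24×0.2637 + 0.31×1.0343 = 0.9527
E(R_P) = R_f + β_P × MRP = 3.2% + 0.9527 × 7.7% = 10.54%

10.54%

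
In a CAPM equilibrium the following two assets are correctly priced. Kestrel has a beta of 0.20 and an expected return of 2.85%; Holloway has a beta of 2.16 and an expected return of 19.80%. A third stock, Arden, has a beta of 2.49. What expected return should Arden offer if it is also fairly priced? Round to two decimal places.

22.65%

MRP (SML slope) = (19.80% − 2.85%) / (2.16 − 0.20) = 16.95% / 1.96 = 8.6480%
R_f (intercept) = 2.85% − 0.20 × 8.6480% = 1.1204%
E(R_Arden) = R_f + β × MRP = 1.1204% + 2.49 × 8.6480% = 22.65%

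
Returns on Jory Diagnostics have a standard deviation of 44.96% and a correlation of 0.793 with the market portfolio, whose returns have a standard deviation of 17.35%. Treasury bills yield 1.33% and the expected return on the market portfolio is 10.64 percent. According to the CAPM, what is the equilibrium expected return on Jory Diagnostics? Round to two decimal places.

20.46%

β = ρ × σ_i / σ_m = 0.793 × 44.96% / 17.35% = 2.0549
MRP = 10.64% − 1.33% = 9.31%
E(R) = 1.33% + 2.0549 × 9.31% = 20.46%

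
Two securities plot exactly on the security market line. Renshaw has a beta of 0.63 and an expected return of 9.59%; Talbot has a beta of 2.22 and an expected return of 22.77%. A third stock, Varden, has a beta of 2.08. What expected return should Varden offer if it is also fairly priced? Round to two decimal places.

21.61%

MRP (SML slope) = (22.77% − 9.59%) / (2.22 − 0.63) = 13.18% / 1.59 = 8.2893%
R_f (intercept) = 9.59% − 0.63 × 8.2893% = 4.3677%
E(R_Varden) = R_f + β × MRP = 4.3677% + 2.08 × 8.2893% = 21.61%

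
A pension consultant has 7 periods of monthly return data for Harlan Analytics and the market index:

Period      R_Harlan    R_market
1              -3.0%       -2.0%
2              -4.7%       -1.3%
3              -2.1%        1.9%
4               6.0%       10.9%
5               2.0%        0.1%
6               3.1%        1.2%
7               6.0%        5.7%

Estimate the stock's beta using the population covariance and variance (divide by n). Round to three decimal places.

0.767

Mean R_i = (-3.0 − 4.7 − 2.1 + 6.0 + 2.0 + 3.1 + 6.0) / 7 = 1.0429%
Mean R_m = (-2.0 − 1.3 + 1.9 + 10.9 + 0.1 + 1.2 + 5.7) / 7 = 2.3571%
Σ(R_i − R̄_i)(R_m − R̄_m) = 94.4329  ⇒  Cov = 94.4329 / 7 = 13.4904
Σ(R_m − R̄_m)² = 123.1571  ⇒  Var(R_m) = 123.1571 / 7 = 17.5939
β = Cov / Var(R_m) = 13.4904 / 17.5939 = 0.7668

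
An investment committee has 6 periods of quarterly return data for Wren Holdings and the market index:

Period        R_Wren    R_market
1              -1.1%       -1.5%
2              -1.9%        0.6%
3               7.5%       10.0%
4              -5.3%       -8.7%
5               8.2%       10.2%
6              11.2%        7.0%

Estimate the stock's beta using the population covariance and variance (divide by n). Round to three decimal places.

Mean R_i = (-1.1 − 1.9 + 7.5 − 5.3 + 8.2 + 11.2) / 6 = 3.1000%
Mean R_m = (-1.5 + 0.6 + 10.0 − 8.7 + 10.2 + 7.0) / 6 = 2.9333%
Σ(R_i − R̄_i)(R_m − R̄_m) = 229.1000  ⇒  Cov = 229.1000 / 6 = 38.1833
Σ(R_m − R̄_m)² = 279.7133  ⇒  Var(R_m) = 279.7133 / 6 = 46.6189
β = Cov / Var(R_m) = 38.1833 / 46.6189 = 0.8191

0.819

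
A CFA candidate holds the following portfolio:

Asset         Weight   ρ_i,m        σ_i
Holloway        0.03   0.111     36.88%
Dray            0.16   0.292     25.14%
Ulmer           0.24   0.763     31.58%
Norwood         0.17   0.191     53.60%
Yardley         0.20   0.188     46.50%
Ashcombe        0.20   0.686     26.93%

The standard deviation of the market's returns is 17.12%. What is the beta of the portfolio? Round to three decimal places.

0.833

β_Holloway = 0.111 × 36.88% / 17.12% = 0.2391
β_Dray = 0.292 × 25.14% / 17.12% = 0.4288
β_Ulmer = 0.763 × 31.58% / 17.12% = 1.4074
β_Norwood = 0.191 × 53.60% / 17.12% = 0.5980
β_Yardley = 0.188 × 46.50% / 17.12% = 0.5106
β_Ashcombe = 0.686 × 26.93% / 17.12% = 1.0791
β_P = Σ w_i β_i = 0.03×0.2391 + 0.16×0.4288 + 0.24×1.4074 + 0.17×0.5980 + 0.20×0.5106 + 0.20×1.0791 = 0.8332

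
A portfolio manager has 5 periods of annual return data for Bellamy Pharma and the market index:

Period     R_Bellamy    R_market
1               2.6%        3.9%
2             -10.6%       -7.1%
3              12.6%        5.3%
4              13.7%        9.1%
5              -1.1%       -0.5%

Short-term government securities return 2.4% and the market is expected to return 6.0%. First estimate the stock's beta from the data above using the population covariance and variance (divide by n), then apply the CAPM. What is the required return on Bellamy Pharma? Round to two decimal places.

8.03%

Mean R_i = (2.6 − 10.6 + 12.6 + 13.7 − 1.1) / 5 = 3.4400%
Mean R_m = (3.9 − 7.1 + 5.3 + 9.1 − 0.5) / 5 = 2.1400%
Σ(R_i − R̄_i)(R_m − R̄_m) = 240.5920  ⇒  Cov = 240.5920 / 5 = 48.1184
Σ(R_m − R̄_m)² = 153.8720  ⇒  Var(R_m) = 153.8720 / 5 = 30.7744
β = Cov / Var(R_m) = 48.1184 / 30.7744 = 1.5636
MRP = 6.0% − 2.4% = 3.60%
E(R) = R_f + β × MRP = 2.4% + 1.5636 × 3.6% = 8.03%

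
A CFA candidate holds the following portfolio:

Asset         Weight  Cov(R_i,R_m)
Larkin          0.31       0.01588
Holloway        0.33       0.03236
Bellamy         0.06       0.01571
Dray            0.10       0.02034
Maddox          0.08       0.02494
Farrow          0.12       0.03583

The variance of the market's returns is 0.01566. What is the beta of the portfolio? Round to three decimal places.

β_Larkin = 0.01588 / 0.01566 = 1.0140
β_Holloway = 0.03236 / 0.01566 = 2.0664
β_Bellamy = 0.01571 / 0.01566 = 1.0032
β_Dray = 0.02034 / 0.01566 = 1.2989
β_Maddox = 0.02494 / 0.01566 = 1.5926
β_Farrow = 0.03583 / 0.01566 = 2.2880
β_P = Σ w_i β_i = 0.31×1.0140 + 0.33×2.0664 + 0.06×1.0032 + 0.10×1.2989 + 0.08×1.5926 + 0.12×2.2880 = 1.5883

1.588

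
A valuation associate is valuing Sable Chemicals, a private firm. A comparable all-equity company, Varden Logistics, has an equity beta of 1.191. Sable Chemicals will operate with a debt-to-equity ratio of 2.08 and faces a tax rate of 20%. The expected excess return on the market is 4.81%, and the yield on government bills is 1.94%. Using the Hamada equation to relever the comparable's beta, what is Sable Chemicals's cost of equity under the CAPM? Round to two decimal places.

β_L = β_U × [1 + (1 − t)(D/E)] = 1.191 × [1 + (1 − 0.20) × 2.08]
    = 1.191 × [1 + 0.80 × 2.08] = 1.191 × 2.6640 = 3.1728
E(R) = R_f + β_L × MRP = 1.94% + 3.1728 × 4.81% = 17.20%

17.20%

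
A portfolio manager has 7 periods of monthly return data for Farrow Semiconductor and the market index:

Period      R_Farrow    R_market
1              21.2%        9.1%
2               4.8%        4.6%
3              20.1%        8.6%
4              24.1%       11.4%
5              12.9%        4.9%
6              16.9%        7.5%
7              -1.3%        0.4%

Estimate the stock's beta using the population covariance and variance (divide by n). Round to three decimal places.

2.473

Mean R_i = (21.2 + 4.8 + 20.1 + 24.1 + 12.9 + 16.9 − 1.3) / 7 = 14.1000%
Mean R_m = (9.1 + 4.6 + 8.6 + 11.4 + 4.9 + 7.5 + 0.4) / 7 = 6.6429%
Σ(R_i − R̄_i)(R_m − R̄_m) = 196.3900  ⇒  Cov = 196.3900 / 7 = 28.0557
Σ(R_m − R̄_m)² = 79.4171  ⇒  Var(R_m) = 79.4171 / 7 = 11.3453
β = Cov / Var(R_m) = 28.0557 / 11.3453 = 2.4729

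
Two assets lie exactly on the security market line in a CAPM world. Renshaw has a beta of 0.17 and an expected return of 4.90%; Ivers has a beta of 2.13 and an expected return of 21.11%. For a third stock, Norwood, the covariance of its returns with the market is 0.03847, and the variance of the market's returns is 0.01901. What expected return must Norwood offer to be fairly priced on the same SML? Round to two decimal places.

MRP = (21.11% − 4.90%) / (2.13 − 0.17) = 8.2704%
R_f = 4.90% − 0.17 × 8.2704% = 3.4940%
β_Norwood = Cov / Var(R_m) = 0.03847 / 0.01901 = 2.0237
E(R_Norwood) = R_f + β × MRP = 3.4940% + 2.0237 × 8.2704% = 20.23%

20.23%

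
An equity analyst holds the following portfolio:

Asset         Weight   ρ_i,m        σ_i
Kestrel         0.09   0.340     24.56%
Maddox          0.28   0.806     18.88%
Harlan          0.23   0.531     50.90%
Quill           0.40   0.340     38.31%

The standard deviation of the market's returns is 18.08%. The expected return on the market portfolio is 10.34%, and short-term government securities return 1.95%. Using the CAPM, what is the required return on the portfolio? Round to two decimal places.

9.58%

β_Kestrel = 0.340 × 24.56% / 18.08% = 0.4619
β_Maddox = 0.806 × 18.88% / 18.08% = 0.8417
β_Harlan = 0.531 × 50.90% / 18.08% = 1.4949
β_Quill = 0.340 × 38.31% / 18.08% = 0.7204
β_P = Σ w_i β_i = 0.09×0.4619 + 0.28×0.8417 + 0.23×1.4949 + 0.40×0.7204 = 0.9092
MRP = 10.34% − 1.95% = 8.39%
E(R_P) = R_f + β_P × MRP = 1.95% + 0.9092 × 8.39% = 9.58%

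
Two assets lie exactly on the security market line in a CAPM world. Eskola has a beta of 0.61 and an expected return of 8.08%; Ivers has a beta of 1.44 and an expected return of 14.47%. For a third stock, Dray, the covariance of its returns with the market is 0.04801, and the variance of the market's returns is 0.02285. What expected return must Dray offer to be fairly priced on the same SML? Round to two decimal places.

19.56%

MRP = (14.47% − 8.08%) / (1.44 − 0.61) = 7.6988%
R_f = 8.08% − 0.61 × 7.6988% = 3.3837%
β_Dray = Cov / Var(R_m) = 0.04801 / 0.02285 = 2.1011
E(R_Dray) = R_f + β × MRP = 3.3837% + 2.1011 × 7.6988% = 19.56%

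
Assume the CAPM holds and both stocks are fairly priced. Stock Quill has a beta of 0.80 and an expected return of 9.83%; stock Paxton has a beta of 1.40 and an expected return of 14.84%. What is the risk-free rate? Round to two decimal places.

3.15%

Both satisfy E(R) = R_f + β·MRP, so the slope of the SML is
MRP = (14.84% − 9.83%) / (1.40 − 0.80) = 5.01% / 0.60 = 8.3500%
R_f = E(R_Quill) − β_Quill·MRP = 9.83% − 0.80 × 8.3500% = 3.1500%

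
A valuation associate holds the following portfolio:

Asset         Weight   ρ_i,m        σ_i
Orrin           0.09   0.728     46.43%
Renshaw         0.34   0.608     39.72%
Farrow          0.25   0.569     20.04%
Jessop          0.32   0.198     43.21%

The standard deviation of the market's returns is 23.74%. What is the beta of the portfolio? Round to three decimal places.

β_Orrin = 0.728 × 46.43% / 23.74% = 1.4238
β_Renshaw = 0.608 × 39.72% / 23.74% = 1.0173
β_Farrow = 0.569 × 20.04% / 23.74% = 0.4803
β_Jessop = 0.198 × 43.21% / 23.74% = 0.3604
β_P = Σ w_i β_i = 0.09×1.4238 + 0.34×1.0173 + 0.25×0.4803 + 0.32×0.3604 = 0.7094

0.709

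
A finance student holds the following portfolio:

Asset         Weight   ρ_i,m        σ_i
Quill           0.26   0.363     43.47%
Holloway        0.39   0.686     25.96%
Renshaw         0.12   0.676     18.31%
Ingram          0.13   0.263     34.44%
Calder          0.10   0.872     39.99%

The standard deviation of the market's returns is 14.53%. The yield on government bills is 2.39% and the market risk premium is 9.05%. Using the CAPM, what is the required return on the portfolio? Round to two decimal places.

β_Quill = 0.363 × 43.47% / 14.53% = 1.0860
β_Holloway = 0.686 × 25.96% / 14.53% = 1.2256
β_Renshaw = 0.676 × 18.31% / 14.53% = 0.8519
β_Ingram = 0.263 × 34.44% / 14.53% = 0.6234
β_Calder = 0.872 × 39.99% / 14.53% = 2.4000
β_P = Σ w_i β_i = 0.26×1.0860 + 0.39×1.2256 + 0.12×0.8519 + 0.13×0.6234 + 0.10×2.4000 = 1.1836
E(R_P) = R_f + β_P × MRP = 2.39% + 1.1836 × 9.05% = 13.10%

13.10%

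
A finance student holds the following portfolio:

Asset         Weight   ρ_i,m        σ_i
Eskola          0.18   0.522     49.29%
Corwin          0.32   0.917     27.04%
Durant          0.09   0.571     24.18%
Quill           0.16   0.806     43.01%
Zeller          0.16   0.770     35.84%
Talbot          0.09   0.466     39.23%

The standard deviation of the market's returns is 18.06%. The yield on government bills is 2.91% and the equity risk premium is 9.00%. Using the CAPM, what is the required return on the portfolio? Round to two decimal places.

β_Eskola = 0.522 × 49.29% / 18.06% = 1.4247
β_Corwin = 0.917 × 27.04% / 18.06% = 1.3730
β_Durant = 0.571 × 24.18% / 18.06% = 0.7645
β_Quill = 0.806 × 43.01% / 18.06% = 1.9195
β_Zeller = 0.770 × 35.84% / 18.06% = 1.5281
β_Talbot = 0.466 × 39.23% / 18.06% = 1.0122
β_P = Σ w_i β_i = 0.18×1.4247 + 0.32×1.3730 + 0.09×0.7645 + 0.16×1.9195 + 0.16×1.5281 + 0.09×1.0122 = 1.4073
E(R_P) = R_f + β_P × MRP = 2.91% + 1.4073 × 9.00% = 15.58%

15.58%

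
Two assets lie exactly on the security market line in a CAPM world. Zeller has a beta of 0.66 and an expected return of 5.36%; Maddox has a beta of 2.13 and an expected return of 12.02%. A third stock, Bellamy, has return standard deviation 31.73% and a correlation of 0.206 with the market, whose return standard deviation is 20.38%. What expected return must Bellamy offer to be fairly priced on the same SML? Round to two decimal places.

3.82%

MRP = (12.02% − 5.36%) / (2.13 − 0.66) = 4.5306%
R_f = 5.36% − 0.66 × 4.5306% = 2.3698%
β_Bellamy = ρ·σ_i/σ_m = 0.206 × 31.73 / 20.38 = 0.3207
E(R_Bellamy) = R_f + β × MRP = 2.3698% + 0.3207 × 4.5306% = 3.82%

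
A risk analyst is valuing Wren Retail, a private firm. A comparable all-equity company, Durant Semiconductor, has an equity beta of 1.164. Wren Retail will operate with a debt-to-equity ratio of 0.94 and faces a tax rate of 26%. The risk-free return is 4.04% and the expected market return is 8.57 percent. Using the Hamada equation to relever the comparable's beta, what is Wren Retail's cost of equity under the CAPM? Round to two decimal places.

12.98%

β_L = β_U × [1 + (1 − t)(D/E)] = 1.164 × [1 + (1 − 0.26) × 0.94]
    = 1.164 × [1 + 0.74 × 0.94] = 1.164 × 1.6956 = 1.9737
MRP = 8.57% − 4.04% = 4.53%
E(R) = R_f + β_L × MRP = 4.04% + 1.9737 × 4.53% = 12.98%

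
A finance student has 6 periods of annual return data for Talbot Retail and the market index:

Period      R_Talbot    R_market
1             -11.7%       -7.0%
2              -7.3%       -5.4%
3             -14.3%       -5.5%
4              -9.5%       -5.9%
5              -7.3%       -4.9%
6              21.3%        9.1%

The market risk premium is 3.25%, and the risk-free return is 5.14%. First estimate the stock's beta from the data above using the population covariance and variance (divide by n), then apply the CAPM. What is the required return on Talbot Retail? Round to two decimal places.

11.98%

Mean R_i = (-11.7 − 7.3 − 14.3 − 9.5 − 7.3 + 21.3) / 6 = -4.8000%
Mean R_m = (-7.0 − 5.4 − 5.5 − 5.9 − 4.9 + 9.1) / 6 = -3.2667%
Σ(R_i − R̄_i)(R_m − R̄_m) = 391.5400  ⇒  Cov = 391.5400 / 6 = 65.2567
Σ(R_m − R̄_m)² = 186.0133  ⇒  Var(R_m) = 186.0133 / 6 = 31.0022
β = Cov / Var(R_m) = 65.2567 / 31.0022 = 2.1049
E(R) = R_f + β × MRP = 5.14% + 2.1049 × 3.25% = 11.98%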